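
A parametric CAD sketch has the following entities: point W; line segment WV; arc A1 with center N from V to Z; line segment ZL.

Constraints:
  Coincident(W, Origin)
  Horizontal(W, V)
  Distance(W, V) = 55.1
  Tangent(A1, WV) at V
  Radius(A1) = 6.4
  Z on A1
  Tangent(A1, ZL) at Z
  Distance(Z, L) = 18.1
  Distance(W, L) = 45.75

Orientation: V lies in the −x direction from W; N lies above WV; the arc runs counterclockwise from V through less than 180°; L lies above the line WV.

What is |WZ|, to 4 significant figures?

49.50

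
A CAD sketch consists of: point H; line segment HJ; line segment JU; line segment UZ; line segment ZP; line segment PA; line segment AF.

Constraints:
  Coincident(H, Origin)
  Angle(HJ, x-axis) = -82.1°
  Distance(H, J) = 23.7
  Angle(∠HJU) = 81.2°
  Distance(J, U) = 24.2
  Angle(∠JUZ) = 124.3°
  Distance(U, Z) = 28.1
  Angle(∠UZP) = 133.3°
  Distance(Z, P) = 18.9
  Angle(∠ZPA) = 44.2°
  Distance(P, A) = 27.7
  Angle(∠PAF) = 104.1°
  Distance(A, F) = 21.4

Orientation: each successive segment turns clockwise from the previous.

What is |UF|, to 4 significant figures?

12.38

H is at the origin; HJ runs at -82.1° with length 23.7, so J = (3.257, -23.48). ∠HJU = 81.2° gives JU at 179.1° from the x-axis; with |JU| = 24.2, U = (-20.94, -23.09). ∠JUZ = 124.3° gives UZ at 123.4° from the x-axis; with |UZ| = 28.1, Z = (-36.41, 0.3643). ∠UZP = 133.3° gives ZP at 76.70° from the x-axis; with |ZP| = 18.9, P = (-32.06, 18.76). ∠ZPA = 44.2° gives PA at -59.10° from the x-axis; with |PA| = 27.7, A = (-17.84, -5.011). ∠PAF = 104.1° gives AF at -135.0° from the x-axis; with |AF| = 21.4, F = (-32.97, -20.14). Then |UF| = |F − U| = 12.38.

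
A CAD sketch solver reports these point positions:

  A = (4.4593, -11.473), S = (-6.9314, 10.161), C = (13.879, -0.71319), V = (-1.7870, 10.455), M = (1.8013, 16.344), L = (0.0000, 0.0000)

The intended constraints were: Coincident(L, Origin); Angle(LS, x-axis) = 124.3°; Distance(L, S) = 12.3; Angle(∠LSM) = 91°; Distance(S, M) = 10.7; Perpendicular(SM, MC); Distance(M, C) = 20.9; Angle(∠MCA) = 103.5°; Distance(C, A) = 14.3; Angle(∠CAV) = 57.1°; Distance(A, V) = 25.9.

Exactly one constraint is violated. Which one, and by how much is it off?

Distance(A, V) = 25.9 — off by 3.10.

L = (0.00, 0.00) ✓; LS at 124.3° ✓; |LS| = 12.30 ✓; ∠LSM = 91.00° ✓; |SM| = 10.70 ✓; ∠(SM, MC) = 90.00° ✓; |MC| = 20.90 ✓; ∠MCA = 103.5° ✓; |CA| = 14.30 ✓; ∠CAV = 57.10° ✓; |AV| = 22.80 ✗.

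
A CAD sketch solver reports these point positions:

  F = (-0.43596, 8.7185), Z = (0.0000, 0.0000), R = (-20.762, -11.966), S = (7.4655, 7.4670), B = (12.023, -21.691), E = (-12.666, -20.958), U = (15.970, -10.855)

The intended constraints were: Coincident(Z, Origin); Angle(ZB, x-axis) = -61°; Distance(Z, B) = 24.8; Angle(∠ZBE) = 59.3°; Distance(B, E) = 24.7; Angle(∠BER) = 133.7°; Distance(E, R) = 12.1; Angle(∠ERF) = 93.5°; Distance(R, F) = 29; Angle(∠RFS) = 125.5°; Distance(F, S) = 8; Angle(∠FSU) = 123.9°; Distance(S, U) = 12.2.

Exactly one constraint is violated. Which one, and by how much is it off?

Distance(S, U) = 12.2 — off by 8.00.

Z = (0.00, 0.00) ✓; ZB at -61.00° ✓; |ZB| = 24.80 ✓; ∠ZBE = 59.30° ✓; |BE| = 24.70 ✓; ∠BER = 133.7° ✓; |ER| = 12.10 ✓; ∠ERF = 93.50° ✓; |RF| = 29.00 ✓; ∠RFS = 125.5° ✓; |FS| = 8.000 ✓; ∠FSU = 123.9° ✓; |SU| = 20.20 ✗.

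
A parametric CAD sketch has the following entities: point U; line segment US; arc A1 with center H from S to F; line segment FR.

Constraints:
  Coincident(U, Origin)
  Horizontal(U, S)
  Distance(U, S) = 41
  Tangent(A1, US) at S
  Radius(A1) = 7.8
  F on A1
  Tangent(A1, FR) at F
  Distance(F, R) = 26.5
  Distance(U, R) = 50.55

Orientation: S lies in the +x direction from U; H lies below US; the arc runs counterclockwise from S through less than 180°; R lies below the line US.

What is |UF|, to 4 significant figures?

34.38

Checks: |HS| = 7.800 ✓; |HF| = 7.800 ✓; ∠(HF, FR) = 90.00° ✓; |FR| = 26.50 ✓; |UR| = 50.55 ✓.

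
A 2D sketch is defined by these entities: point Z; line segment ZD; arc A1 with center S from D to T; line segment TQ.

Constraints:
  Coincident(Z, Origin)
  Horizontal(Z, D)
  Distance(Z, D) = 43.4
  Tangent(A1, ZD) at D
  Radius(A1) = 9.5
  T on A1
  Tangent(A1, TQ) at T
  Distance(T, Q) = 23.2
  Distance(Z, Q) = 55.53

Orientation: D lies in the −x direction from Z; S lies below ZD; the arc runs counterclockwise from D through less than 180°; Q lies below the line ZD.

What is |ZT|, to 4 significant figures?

53.81

Checks: ∠(SD, DZ) = 90.00° ✓; |ST| = 9.500 ✓; ∠(ST, TQ) = 90.00° ✓; |TQ| = 23.20 ✓; |ZQ| = 55.53 ✓.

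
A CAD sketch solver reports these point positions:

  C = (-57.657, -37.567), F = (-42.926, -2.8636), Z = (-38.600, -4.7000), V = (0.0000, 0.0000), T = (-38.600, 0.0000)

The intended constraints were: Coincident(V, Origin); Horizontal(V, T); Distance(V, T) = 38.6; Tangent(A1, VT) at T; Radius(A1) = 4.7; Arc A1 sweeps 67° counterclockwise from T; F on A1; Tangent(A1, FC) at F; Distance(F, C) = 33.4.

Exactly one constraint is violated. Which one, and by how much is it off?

Distance(F, C) = 33.4 — off by 4.30.

V = (0.00, 0.00) ✓; V.y = 0.00, T.y = 0.00 ✓; |VT| = 38.60 ✓; ∠(ZT, TV) = 90.00° ✓; |ZT| = 4.700 ✓; bearing(Z→F) − bearing(Z→T) = 67.00° ✓; |ZF| = 4.700 ✓; ∠(ZF, FC) = 90.00° ✓; |FC| = 37.70 ✗.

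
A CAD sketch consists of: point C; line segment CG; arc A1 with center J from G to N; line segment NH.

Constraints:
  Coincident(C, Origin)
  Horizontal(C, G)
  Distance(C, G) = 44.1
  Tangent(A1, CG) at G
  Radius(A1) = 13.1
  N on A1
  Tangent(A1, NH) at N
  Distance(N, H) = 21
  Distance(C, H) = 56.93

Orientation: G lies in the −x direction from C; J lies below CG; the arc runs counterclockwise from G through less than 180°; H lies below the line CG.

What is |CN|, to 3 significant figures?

58.5

Checks: C.y = 0.00, G.y = 0.00 ✓; |JN| = 13.10 ✓; ∠(JN, NH) = 90.00° ✓; |NH| = 21.00 ✓; |CH| = 56.93 ✓.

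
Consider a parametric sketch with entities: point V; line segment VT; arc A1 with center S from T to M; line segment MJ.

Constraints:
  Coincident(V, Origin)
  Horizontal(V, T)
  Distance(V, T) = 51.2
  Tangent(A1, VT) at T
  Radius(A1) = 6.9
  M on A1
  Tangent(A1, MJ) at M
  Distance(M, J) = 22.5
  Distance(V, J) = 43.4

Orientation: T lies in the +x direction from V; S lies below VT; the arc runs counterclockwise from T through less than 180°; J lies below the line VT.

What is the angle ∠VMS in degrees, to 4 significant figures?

161.2°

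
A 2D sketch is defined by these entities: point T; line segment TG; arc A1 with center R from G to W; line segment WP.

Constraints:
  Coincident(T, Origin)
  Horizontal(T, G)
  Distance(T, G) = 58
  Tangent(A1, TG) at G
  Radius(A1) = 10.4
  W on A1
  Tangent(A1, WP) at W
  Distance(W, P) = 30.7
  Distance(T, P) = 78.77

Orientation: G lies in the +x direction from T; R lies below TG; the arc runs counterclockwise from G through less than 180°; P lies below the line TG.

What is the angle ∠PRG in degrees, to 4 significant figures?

164.0°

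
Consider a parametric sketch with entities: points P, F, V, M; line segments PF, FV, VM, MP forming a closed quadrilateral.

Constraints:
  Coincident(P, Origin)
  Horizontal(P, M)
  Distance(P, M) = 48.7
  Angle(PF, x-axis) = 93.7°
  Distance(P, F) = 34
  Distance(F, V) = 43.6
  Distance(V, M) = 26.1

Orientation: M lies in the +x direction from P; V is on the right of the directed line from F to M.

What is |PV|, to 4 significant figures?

22.75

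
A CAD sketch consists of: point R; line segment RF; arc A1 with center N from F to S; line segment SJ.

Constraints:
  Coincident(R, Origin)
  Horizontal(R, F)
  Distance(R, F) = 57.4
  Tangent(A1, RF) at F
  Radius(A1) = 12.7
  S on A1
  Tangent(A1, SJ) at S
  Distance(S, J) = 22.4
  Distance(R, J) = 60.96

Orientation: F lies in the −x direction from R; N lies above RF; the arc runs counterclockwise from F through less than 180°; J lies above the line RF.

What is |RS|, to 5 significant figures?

47.243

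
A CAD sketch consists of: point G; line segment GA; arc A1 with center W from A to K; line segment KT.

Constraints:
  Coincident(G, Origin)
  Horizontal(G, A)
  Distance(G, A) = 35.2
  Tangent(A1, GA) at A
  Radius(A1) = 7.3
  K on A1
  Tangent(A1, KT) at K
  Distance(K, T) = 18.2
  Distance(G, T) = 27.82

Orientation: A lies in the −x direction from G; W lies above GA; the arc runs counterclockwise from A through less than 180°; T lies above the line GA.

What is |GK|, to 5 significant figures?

29.092

G is at the origin; G and A share the same y with |GA| = 35.2 and A on the −x side, so A = (-35.200, 0.0000). A1 meets GA tangentially, so WA is at right angles to GA, so W = A + (0, 7.3) = (-35.200, 7.3000). Since WK ⟂ KT (tangency), |WT| = √(7.3² + 18.2²) = 19.609 regardless of where K sits on A1. So T lies on both circle(G, 27.82) and circle(W, 19.609); the above-GA intersection is T = (-19.845, 19.497). K is the foot of the tangent from T: K = (-28.858, 3.6850).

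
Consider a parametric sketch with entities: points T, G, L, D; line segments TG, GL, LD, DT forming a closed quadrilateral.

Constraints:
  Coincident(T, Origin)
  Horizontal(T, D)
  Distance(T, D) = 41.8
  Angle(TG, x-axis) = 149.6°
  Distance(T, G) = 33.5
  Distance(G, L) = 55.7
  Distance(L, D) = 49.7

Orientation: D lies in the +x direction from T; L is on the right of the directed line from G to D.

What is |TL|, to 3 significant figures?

29.6

Checks: |GL| = 55.70 ✓; |LD| = 49.70 ✓.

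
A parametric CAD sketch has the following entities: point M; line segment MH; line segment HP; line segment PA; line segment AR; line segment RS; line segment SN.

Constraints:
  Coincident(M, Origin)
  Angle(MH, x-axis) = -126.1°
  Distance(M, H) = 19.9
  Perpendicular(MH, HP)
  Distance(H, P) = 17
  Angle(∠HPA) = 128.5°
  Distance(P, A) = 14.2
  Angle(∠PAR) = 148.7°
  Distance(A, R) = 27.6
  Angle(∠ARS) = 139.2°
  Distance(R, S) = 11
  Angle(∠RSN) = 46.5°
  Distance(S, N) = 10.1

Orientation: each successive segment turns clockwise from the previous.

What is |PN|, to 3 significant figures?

38.0

M is at the origin; MH runs at -126.1° with length 19.9, so H = (-11.7, -16.1). The perpendicularity gives HP at right angles to MH, so HP runs at 144°; with |HP| = 17.0, P = (-25.5, -6.06). ∠HPA = 128.5° gives PA at 92.4° from the x-axis; with |PA| = 14.2, A = (-26.1, 8.12). ∠PAR = 148.7° gives AR at 61.1° from the x-axis; with |AR| = 27.6, R = (-12.7, 32.3). ∠ARS = 139.2° gives RS at 20.3° from the x-axis; with |RS| = 11.0, S = (-2.40, 36.1). ∠RSN = 46.5° gives SN at -113° from the x-axis; with |SN| = 10.1, N = (-6.38, 26.8). Then |PN| = |N − P| = 38.0.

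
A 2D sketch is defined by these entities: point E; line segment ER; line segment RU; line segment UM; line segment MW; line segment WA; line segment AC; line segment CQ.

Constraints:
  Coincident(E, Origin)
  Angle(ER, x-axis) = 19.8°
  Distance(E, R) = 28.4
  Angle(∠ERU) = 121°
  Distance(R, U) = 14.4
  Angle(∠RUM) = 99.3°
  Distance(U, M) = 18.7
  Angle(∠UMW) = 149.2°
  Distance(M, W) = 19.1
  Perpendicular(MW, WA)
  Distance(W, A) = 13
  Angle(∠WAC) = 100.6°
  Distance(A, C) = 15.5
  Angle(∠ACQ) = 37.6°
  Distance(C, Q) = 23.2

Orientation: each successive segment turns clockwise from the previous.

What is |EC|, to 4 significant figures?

17.83

The perpendicularity gives WA at right angles to MW, so WA runs at 119.3°; with |WA| = 13.0, A = (5.540, -13.70). ∠WAC = 100.6° gives AC at 39.90° from the x-axis; with |AC| = 15.5, C = (17.43, -3.760). Then |EC| = |C − E| = 17.83.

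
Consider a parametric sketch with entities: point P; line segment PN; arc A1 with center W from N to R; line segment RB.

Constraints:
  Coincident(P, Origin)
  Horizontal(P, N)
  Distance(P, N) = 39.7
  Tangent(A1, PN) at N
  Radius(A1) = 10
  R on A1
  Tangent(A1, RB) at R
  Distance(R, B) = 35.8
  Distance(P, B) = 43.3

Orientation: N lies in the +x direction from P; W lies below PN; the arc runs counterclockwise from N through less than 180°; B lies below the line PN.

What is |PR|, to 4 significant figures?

31.05

P is at the origin; P and N share the same y with |PN| = 39.7 and N on the +x side, so N = (39.70, 0.000). Since A1 is tangent to PN there, WN ⟂ PN, so W = N + (0, -10) = (39.70, -10.00). Since WR ⟂ RB (tangency), |WB| = √(10.0² + 35.8²) = 37.17 regardless of where R sits on A1. So B lies on both circle(P, 43.3) and circle(W, 37.17); the below-PN intersection is B = (17.33, -39.68). R is the foot of the tangent from B: R = (30.39, -6.351).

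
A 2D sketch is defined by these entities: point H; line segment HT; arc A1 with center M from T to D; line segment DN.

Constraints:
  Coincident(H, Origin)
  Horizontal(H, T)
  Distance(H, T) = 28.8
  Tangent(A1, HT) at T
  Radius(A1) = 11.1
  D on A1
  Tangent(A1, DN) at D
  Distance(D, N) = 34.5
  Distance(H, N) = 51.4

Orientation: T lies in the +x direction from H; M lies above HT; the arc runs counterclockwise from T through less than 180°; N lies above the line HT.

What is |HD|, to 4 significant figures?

41.88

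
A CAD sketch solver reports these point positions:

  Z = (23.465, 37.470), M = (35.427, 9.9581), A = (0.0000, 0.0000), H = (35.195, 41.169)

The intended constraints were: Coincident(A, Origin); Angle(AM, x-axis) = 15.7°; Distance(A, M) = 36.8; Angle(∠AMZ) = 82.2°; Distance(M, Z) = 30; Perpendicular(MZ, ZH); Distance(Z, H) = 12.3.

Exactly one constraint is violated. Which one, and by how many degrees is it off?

Perpendicular(MZ, ZH) — off by 6.00°.

A = (0.00, 0.00) ✓; AM at 15.70° ✓; |AM| = 36.80 ✓; ∠AMZ = 82.20° ✓; |MZ| = 30.00 ✓; ∠(MZ, ZH) = 96.00° ✗; |ZH| = 12.30 ✓.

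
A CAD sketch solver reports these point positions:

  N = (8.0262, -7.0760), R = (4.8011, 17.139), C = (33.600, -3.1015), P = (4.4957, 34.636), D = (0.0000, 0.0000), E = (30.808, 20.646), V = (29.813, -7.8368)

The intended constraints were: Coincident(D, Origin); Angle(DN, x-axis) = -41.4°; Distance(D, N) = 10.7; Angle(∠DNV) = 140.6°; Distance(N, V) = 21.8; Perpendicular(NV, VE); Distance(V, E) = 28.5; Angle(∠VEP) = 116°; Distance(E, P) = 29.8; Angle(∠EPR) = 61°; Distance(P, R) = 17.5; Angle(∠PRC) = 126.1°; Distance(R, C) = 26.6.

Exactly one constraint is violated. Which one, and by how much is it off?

Distance(R, C) = 26.6 — off by 8.60.

D = (0.00, 0.00) ✓; DN at -41.40° ✓; |DN| = 10.70 ✓; ∠DNV = 140.6° ✓; |NV| = 21.80 ✓; ∠(NV, VE) = 90.00° ✓; |VE| = 28.50 ✓; ∠VEP = 116.0° ✓; |EP| = 29.80 ✓; ∠EPR = 61.00° ✓; |PR| = 17.50 ✓; ∠PRC = 126.1° ✓; |RC| = 35.20 ✗.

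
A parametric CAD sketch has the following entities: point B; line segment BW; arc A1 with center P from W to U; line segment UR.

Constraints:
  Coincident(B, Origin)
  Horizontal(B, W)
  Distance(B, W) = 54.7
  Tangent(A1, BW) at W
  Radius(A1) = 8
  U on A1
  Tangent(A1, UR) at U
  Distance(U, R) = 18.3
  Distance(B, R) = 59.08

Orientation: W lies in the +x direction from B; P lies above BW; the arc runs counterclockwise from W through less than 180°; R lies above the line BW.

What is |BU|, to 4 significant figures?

62.74

B is at the origin; BW is horizontal with |BW| = 54.7 and W on the +x side, so W = (54.70, 0.000). Tangency of A1 to BW means the radius PW is perpendicular to BW, so P = W + (0, 8) = (54.70, 8.000). Since PU ⟂ UR (tangency), |PR| = √(8.0² + 18.3²) = 19.97 regardless of where U sits on A1. So R lies on both circle(B, 59.08) and circle(P, 19.97); the above-BW intersection is R = (52.13, 27.81). U is the foot of the tangent from R: U = (61.56, 12.12).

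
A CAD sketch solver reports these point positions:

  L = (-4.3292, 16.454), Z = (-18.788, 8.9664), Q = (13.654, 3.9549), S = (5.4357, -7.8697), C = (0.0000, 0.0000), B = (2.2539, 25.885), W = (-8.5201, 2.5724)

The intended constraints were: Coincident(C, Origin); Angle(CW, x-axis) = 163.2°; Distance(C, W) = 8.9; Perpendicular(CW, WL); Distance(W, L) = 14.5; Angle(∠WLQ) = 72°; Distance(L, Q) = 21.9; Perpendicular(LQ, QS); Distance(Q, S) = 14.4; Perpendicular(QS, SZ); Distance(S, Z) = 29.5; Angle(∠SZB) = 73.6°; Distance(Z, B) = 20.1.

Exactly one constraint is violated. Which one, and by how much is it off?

Distance(Z, B) = 20.1 — off by 6.90.

C = (0.00, 0.00) ✓; CW at 163.2° ✓; |CW| = 8.900 ✓; ∠(CW, WL) = 90.00° ✓; |WL| = 14.50 ✓; ∠WLQ = 72.00° ✓; |LQ| = 21.90 ✓; ∠(LQ, QS) = 90.00° ✓; |QS| = 14.40 ✓; ∠(QS, SZ) = 90.00° ✓; |SZ| = 29.50 ✓; ∠SZB = 73.60° ✓; |ZB| = 27.00 ✗.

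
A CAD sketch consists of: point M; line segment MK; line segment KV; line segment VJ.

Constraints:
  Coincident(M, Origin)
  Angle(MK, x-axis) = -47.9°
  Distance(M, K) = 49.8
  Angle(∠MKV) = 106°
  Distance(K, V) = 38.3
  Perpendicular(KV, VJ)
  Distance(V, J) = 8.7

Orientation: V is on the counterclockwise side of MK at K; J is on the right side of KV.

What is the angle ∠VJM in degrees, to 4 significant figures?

42.60°

∠MKV = 106.0°, so KV runs at -47.9° + (180° − 106.0°) = 26.10° from the x-axis; with |KV| = 38.3, V = K + 38.3·(cos 26.10°, sin 26.10°) = (67.78, -20.10). KV is perpendicular to VJ; with |VJ| = 8.7 on the right of KV, J = V + 8.7·(0.4399, -0.8980) = (71.61, -27.91). Then cos ∠VJM = JV·JM / (|JV||JM|), giving 42.60°.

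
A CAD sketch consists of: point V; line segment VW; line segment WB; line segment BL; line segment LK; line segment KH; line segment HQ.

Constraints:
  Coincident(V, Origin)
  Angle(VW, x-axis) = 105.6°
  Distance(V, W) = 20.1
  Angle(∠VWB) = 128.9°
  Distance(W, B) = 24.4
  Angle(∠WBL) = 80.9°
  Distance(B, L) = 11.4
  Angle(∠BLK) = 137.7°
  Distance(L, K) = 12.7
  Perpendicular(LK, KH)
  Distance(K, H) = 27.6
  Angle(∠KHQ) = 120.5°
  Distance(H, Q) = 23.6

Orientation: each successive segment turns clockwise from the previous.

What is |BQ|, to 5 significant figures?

31.916

V is at the origin; VW runs at 105.6° with length 20.1, so W = (-5.4053, 19.360). ∠VWB = 128.9° gives WB at 54.500° from the x-axis; with |WB| = 24.4, B = (8.7639, 39.224). ∠WBL = 80.9° gives BL at -44.600° from the x-axis; with |BL| = 11.4, L = (16.881, 31.219). ∠BLK = 137.7° gives LK at -86.900° from the x-axis; with |LK| = 12.7, K = (17.568, 18.538). LK is perpendicular to KH, so KH runs at -176.90°; with |KH| = 27.6, H = (-9.9919, 17.045). ∠KHQ = 120.5° gives HQ at 123.60° from the x-axis; with |HQ| = 23.6, Q = (-23.052, 36.702). Then |BQ| = |Q − B| = 31.916.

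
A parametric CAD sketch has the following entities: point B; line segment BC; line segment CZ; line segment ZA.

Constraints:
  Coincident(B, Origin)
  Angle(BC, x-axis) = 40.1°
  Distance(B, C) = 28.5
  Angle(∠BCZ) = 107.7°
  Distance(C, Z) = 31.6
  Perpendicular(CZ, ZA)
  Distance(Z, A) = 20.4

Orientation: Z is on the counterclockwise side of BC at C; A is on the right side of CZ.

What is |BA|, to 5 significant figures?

62.308

B is at the origin; BC runs at 40.1° with length 28.5, so C = 28.5·(cos 40.1°, sin 40.1°) = (21.800, 18.358). ∠BCZ = 107.7°, so CZ runs at 40.1° + (180° − 107.7°) = 112.40° from the x-axis; with |CZ| = 31.6, Z = C + 31.6·(cos 112.40°, sin 112.40°) = (9.7584, 47.573). The perpendicularity gives ZA at right angles to CZ; with |ZA| = 20.4 on the right of CZ, A = Z + 20.4·(0.92455, 0.38107) = (28.619, 55.347). Then |BA| = |A − B| = 62.308.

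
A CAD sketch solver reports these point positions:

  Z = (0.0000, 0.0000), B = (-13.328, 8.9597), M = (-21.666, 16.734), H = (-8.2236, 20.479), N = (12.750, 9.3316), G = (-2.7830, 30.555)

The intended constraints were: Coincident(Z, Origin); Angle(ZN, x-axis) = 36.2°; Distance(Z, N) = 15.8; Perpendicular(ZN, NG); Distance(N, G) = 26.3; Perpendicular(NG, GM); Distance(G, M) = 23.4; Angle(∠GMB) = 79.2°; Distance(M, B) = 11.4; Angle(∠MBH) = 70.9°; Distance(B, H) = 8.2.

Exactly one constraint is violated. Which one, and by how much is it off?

Distance(B, H) = 8.2 — off by 4.40.

Z = (0.00, 0.00) ✓; ZN at 36.20° ✓; |ZN| = 15.80 ✓; ∠(ZN, NG) = 90.00° ✓; |NG| = 26.30 ✓; ∠(NG, GM) = 90.00° ✓; |GM| = 23.40 ✓; ∠GMB = 79.20° ✓; |MB| = 11.40 ✓; ∠MBH = 70.90° ✓; |BH| = 12.60 ✗.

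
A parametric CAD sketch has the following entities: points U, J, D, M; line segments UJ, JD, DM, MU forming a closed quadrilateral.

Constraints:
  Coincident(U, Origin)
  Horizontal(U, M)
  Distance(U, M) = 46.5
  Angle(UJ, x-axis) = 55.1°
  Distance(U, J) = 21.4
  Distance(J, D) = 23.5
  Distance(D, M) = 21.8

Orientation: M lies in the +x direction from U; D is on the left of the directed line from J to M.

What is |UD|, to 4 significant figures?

40.41

U is at the origin; U and M share the same y with |UM| = 46.5 and M in +x, so M = (46.5, 0). UJ runs at 55.1° with |UJ| = 21.4, so J = (12.24, 17.55). D is determined by |JD| = 23.5 and |DM| = 21.8 together: it lies at the intersection of circle(J, 23.5) and circle(M, 21.8). With |JM| = 38.49, the foot of the radical line on JM is 20.25 from J and the perpendicular offset is √(23.5² − 20.25²) = 11.93. Taking the left-of-JM solution: D = (35.70, 18.94).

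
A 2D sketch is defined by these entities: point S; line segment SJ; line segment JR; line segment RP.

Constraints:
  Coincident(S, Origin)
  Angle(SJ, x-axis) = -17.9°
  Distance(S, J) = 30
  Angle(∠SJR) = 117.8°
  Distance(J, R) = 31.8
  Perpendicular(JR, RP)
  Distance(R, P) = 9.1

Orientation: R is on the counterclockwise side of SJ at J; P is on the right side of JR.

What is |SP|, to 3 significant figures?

58.0

S is at the origin; SJ runs at -17.9° with length 30.0, so J = 30.0·(cos -17.9°, sin -17.9°) = (28.5, -9.22). ∠SJR = 117.8°, so JR runs at -17.9° + (180° − 117.8°) = 44.3° from the x-axis; with |JR| = 31.8, R = J + 31.8·(cos 44.3°, sin 44.3°) = (51.3, 13.0). JR ⟂ RP; with |RP| = 9.1 on the right of JR, P = R + 9.1·(0.698, -0.716) = (57.7, 6.48). Then |SP| = |P − S| = 58.0.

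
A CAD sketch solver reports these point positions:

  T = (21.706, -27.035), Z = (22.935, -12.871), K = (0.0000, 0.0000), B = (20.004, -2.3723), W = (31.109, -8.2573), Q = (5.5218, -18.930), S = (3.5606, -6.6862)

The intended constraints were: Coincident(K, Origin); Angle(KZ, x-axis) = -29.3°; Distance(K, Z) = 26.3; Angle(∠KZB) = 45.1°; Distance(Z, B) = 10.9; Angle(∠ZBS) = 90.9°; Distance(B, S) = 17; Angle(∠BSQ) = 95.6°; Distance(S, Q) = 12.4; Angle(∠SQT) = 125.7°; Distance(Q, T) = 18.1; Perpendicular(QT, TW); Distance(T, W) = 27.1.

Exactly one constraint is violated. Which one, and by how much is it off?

Distance(T, W) = 27.1 — off by 6.10.

K = (0.00, 0.00) ✓; KZ at -29.30° ✓; |KZ| = 26.30 ✓; ∠KZB = 45.10° ✓; |ZB| = 10.90 ✓; ∠ZBS = 90.90° ✓; |BS| = 17.00 ✓; ∠BSQ = 95.60° ✓; |SQ| = 12.40 ✓; ∠SQT = 125.7° ✓; |QT| = 18.10 ✓; ∠(QT, TW) = 90.00° ✓; |TW| = 21.00 ✗.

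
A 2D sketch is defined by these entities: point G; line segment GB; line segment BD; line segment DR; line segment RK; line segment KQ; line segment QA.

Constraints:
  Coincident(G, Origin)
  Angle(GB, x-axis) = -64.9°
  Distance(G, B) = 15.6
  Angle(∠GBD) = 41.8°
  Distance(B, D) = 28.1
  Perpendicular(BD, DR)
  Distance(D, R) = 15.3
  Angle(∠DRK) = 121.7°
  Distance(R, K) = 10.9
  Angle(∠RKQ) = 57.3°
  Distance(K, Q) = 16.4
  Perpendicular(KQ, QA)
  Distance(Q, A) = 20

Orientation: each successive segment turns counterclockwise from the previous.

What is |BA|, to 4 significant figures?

39.43

G is at the origin; GB runs at -64.9° with length 15.6, so B = (6.618, -14.13). ∠GBD = 41.8° gives BD at 73.30° from the x-axis; with |BD| = 28.1, D = (14.69, 12.79). The perpendicularity gives DR at right angles to BD, so DR runs at 163.3°; with |DR| = 15.3, R = (0.03766, 17.18). ∠DRK = 121.7° gives RK at -138.4° from the x-axis; with |RK| = 10.9, K = (-8.113, 9.948). ∠RKQ = 57.3° gives KQ at -15.70° from the x-axis; with |KQ| = 16.4, Q = (7.675, 5.510). KQ is perpendicular to QA, so QA runs at 74.30°; with |QA| = 20.0, A = (13.09, 24.76). Then |BA| = |A − B| = 39.43.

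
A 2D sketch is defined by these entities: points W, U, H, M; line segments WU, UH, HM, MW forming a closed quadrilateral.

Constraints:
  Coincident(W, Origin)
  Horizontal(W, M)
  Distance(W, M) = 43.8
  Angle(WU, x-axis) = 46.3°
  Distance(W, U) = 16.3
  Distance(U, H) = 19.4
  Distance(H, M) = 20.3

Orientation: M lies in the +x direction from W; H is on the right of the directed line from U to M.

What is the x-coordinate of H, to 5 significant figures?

23.734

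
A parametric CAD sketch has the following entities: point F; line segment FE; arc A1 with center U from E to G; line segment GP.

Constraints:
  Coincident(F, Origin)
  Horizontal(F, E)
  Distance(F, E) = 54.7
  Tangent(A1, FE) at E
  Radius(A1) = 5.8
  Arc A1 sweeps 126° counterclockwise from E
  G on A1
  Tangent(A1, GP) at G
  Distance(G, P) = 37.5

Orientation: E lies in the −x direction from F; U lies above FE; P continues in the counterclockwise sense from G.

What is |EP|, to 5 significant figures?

43.186

On A1, E sits at bearing -90° from U; a 126° counterclockwise sweep puts G at bearing 36°, so G = U + 5.8·(cos 36°, sin 36°) = (-50.008, 9.2092). Since A1 is tangent to GP there, UG ⟂ GP, so GP runs along (−sin 36°, cos 36°); with |GP| = 37.5, P = (-72.050, 39.547). Then |EP| = |P − E| = 43.186.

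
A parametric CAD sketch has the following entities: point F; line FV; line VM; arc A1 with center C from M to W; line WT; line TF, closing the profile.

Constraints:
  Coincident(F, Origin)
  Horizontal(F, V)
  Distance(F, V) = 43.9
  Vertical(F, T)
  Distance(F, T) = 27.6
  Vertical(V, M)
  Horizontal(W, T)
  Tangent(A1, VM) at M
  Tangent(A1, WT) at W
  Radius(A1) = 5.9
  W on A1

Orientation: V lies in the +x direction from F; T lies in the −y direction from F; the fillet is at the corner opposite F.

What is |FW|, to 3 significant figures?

47.0

F is at the origin; FV is horizontal with |FV| = 43.9 and V on the +x side, so V = (43.9, 0.00). FT is vertical with |FT| = 27.6 and T on the −y side, so T = (0.00, -27.6). The virtual corner opposite F is at (43.9, -27.6). The tangent condition forces CM to be normal to VM and A1 meets WT tangentially, so CW is at right angles to WT, with radius 5.9, so the center C sits 5.9 in from both sides at C = (38.0, -21.7). That places the tangent points at M = (43.9, -21.7) on VM and W = (38.0, -27.6) on WT. Then |FW| = |W − F| = 47.0.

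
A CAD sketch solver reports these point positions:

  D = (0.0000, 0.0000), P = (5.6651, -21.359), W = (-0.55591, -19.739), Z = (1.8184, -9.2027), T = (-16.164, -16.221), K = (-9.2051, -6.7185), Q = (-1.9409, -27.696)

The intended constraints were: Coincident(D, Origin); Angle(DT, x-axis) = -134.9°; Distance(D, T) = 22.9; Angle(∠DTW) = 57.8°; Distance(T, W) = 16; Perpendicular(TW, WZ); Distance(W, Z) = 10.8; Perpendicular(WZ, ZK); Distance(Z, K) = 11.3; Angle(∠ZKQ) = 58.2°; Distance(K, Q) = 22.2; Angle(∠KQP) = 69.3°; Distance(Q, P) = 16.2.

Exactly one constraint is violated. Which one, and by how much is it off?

Distance(Q, P) = 16.2 — off by 6.30.

D = (0.00, 0.00) ✓; DT at -134.9° ✓; |DT| = 22.90 ✓; ∠DTW = 57.80° ✓; |TW| = 16.00 ✓; ∠(TW, WZ) = 90.00° ✓; |WZ| = 10.80 ✓; ∠(WZ, ZK) = 90.00° ✓; |ZK| = 11.30 ✓; ∠ZKQ = 58.20° ✓; |KQ| = 22.20 ✓; ∠KQP = 69.30° ✓; |QP| = 9.900 ✗.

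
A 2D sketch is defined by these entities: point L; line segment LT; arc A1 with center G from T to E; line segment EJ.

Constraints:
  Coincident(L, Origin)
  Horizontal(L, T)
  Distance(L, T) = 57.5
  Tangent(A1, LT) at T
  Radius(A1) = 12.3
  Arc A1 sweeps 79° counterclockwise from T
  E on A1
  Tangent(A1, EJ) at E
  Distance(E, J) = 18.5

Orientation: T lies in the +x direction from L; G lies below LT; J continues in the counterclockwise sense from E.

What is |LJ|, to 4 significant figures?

50.45

L is at the origin; LT is horizontal with |LT| = 57.5 and T on the +x side, so T = (57.50, 0.000). A1 meets LT tangentially, so GT is at right angles to LT, so G = T + (0, -12.3) = (57.50, -12.30). On A1, T sits at bearing 90° from G; a 79° counterclockwise sweep puts E at bearing 169°, so E = G + 12.3·(cos 169°, sin 169°) = (45.43, -9.953). Tangency of A1 to EJ means the radius GE is perpendicular to EJ, so EJ runs along (−sin 169°, cos 169°); with |EJ| = 18.5, J = (41.90, -28.11). Then |LJ| = |J − L| = 50.45.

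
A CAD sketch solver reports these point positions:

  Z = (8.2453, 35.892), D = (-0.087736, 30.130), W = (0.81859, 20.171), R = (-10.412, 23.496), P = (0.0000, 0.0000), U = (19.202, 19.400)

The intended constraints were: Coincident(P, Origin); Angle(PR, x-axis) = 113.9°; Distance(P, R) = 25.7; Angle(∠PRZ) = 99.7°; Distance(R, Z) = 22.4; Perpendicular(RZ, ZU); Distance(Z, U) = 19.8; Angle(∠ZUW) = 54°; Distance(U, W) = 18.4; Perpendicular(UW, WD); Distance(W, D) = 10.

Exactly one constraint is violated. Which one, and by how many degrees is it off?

Perpendicular(UW, WD) — off by 7.60°.

P = (0.00, 0.00) ✓; PR at 113.9° ✓; |PR| = 25.70 ✓; ∠PRZ = 99.70° ✓; |RZ| = 22.40 ✓; ∠(RZ, ZU) = 90.00° ✓; |ZU| = 19.80 ✓; ∠ZUW = 54.00° ✓; |UW| = 18.40 ✓; ∠(UW, WD) = 82.40° ✗; |WD| = 10.00 ✓.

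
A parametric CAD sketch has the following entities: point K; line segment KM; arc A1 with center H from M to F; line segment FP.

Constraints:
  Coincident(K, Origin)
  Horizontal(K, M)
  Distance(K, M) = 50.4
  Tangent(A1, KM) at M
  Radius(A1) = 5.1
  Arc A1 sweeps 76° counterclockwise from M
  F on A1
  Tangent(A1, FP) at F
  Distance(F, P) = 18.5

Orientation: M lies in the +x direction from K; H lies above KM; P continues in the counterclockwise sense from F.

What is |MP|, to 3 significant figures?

23.8

On A1, M sits at bearing -90° from H; a 76° counterclockwise sweep puts F at bearing -14°, so F = H + 5.1·(cos -14°, sin -14°) = (55.3, 3.87). Since A1 is tangent to FP there, HF ⟂ FP, so FP runs along (−sin -14°, cos -14°); with |FP| = 18.5, P = (59.8, 21.8). Then |MP| = |P − M| = 23.8.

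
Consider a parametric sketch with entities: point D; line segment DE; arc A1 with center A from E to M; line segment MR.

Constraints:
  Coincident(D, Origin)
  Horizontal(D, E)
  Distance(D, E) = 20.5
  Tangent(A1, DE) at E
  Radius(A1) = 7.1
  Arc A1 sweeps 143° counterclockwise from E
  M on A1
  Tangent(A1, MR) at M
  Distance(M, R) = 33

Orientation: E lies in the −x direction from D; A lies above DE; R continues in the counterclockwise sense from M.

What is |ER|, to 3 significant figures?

39.4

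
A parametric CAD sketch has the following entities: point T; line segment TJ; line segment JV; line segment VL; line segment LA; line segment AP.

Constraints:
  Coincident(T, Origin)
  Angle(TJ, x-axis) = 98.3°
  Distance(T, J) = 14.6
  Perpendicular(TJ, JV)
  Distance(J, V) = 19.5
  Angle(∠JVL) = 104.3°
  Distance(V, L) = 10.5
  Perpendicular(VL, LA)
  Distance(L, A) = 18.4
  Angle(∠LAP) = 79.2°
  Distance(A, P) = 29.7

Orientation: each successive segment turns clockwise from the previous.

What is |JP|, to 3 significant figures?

15.1

T is at the origin; TJ runs at 98.3° with length 14.6, so J = (-2.11, 14.4). TJ is perpendicular to JV, so JV runs at 8.30°; with |JV| = 19.5, V = (17.2, 17.3). ∠JVL = 104.3° gives VL at -67.4° from the x-axis; with |VL| = 10.5, L = (21.2, 7.57). VL ⟂ LA, so LA runs at -157°; with |LA| = 18.4, A = (4.24, 0.497). ∠LAP = 79.2° gives AP at 102° from the x-axis; with |AP| = 29.7, P = (-1.84, 29.6). Then |JP| = |P − J| = 15.1.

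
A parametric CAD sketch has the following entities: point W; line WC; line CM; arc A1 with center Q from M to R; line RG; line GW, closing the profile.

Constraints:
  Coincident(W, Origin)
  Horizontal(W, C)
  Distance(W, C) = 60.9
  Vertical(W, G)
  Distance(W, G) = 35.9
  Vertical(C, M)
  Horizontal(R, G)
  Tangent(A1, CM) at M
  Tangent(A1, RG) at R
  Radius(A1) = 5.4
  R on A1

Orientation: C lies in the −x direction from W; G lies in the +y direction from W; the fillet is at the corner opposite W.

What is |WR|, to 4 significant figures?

66.10

W is at the origin; W and C share the same y with |WC| = 60.9 and C on the −x side, so C = (-60.90, 0.000). W and G share the same x with |WG| = 35.9 and G on the +y side, so G = (0.000, 35.90). The virtual corner opposite W is at (-60.90, 35.90). The tangent condition forces QM to be normal to CM and A1 meets RG tangentially, so QR is at right angles to RG, with radius 5.4, so the center Q sits 5.4 in from both sides at Q = (-55.50, 30.50). That places the tangent points at M = (-60.90, 30.50) on CM and R = (-55.50, 35.90) on RG. Then |WR| = |R − W| = 66.10.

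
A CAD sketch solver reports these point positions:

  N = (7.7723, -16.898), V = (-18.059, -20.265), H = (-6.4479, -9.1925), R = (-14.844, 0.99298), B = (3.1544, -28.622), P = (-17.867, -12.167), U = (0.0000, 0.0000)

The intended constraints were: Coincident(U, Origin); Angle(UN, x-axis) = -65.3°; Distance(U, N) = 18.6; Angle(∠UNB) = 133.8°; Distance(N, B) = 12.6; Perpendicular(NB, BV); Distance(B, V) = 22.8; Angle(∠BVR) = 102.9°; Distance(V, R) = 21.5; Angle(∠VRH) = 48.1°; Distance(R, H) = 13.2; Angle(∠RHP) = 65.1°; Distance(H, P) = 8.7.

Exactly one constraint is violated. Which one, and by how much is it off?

Distance(H, P) = 8.7 — off by 3.10.

U = (0.00, 0.00) ✓; UN at -65.30° ✓; |UN| = 18.60 ✓; ∠UNB = 133.8° ✓; |NB| = 12.60 ✓; ∠(NB, BV) = 90.00° ✓; |BV| = 22.80 ✓; ∠BVR = 102.9° ✓; |VR| = 21.50 ✓; ∠VRH = 48.10° ✓; |RH| = 13.20 ✓; ∠RHP = 65.10° ✓; |HP| = 11.80 ✗.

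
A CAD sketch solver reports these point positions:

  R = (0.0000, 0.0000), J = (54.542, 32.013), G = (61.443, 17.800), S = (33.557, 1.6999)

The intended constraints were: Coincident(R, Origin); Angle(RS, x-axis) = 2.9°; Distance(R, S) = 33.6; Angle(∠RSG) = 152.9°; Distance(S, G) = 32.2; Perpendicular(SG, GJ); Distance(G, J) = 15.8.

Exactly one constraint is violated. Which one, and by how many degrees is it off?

Perpendicular(SG, GJ) — off by 4.10°.

R = (0.00, 0.00) ✓; RS at 2.900° ✓; |RS| = 33.60 ✓; ∠RSG = 152.9° ✓; |SG| = 32.20 ✓; ∠(SG, GJ) = 85.90° ✗; |GJ| = 15.80 ✓.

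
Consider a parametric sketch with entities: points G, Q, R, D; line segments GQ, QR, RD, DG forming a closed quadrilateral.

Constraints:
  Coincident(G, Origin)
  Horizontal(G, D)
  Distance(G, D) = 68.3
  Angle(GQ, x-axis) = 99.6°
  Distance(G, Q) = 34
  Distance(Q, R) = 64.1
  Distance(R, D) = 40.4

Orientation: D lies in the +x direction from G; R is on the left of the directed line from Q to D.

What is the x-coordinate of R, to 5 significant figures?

58.186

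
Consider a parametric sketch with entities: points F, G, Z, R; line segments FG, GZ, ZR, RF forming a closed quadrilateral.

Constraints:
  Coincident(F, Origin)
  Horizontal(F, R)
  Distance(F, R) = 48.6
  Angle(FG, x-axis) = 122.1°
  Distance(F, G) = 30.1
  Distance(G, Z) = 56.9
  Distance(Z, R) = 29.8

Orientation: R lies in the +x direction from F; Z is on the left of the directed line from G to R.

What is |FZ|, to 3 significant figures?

49.9

Checks: |GZ| = 56.90 ✓; |ZR| = 29.80 ✓.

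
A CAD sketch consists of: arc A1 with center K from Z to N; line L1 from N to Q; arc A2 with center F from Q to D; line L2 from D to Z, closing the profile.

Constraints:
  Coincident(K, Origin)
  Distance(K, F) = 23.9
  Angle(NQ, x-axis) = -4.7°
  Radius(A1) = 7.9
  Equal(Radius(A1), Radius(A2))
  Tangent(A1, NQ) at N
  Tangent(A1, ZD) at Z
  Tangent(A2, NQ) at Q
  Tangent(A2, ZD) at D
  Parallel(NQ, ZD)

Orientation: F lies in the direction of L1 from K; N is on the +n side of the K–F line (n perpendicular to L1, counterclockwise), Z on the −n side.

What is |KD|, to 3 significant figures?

25.2

The slot axis is L1's direction at -4.7°, so u = (cos -4.7°, sin -4.7°) = (0.997, -0.0819) and n = (−sin -4.7°, cos -4.7°) = (0.0819, 0.997). K is at the origin and F lies 23.9 along u from K, so F = 23.9·u = (23.8, -1.96). Tangency of A1 to both parallel lines with radius 7.9 puts N and Z at K ± 7.9·n: N = (0.647, 7.87), Z = (-0.647, -7.87). Equal radii place Q and D the same way about F: Q = F + 7.9·n = (24.5, 5.92), D = F − 7.9·n = (23.2, -9.83). Then |KD| = |D − K| = 25.2.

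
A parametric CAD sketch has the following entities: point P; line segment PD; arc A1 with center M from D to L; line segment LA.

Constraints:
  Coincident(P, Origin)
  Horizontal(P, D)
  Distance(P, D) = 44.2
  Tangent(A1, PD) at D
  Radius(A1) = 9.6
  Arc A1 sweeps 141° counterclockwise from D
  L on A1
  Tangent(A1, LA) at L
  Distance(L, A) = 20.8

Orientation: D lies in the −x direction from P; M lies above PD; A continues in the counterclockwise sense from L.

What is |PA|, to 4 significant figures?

62.13

P is at the origin; PD is horizontal with |PD| = 44.2 and D on the −x side, so D = (-44.20, 0.000). A1 meets PD tangentially, so MD is at right angles to PD, so M = D + (0, 9.6) = (-44.20, 9.600). On A1, D sits at bearing -90° from M; a 141° counterclockwise sweep puts L at bearing 51°, so L = M + 9.6·(cos 51°, sin 51°) = (-38.16, 17.06). Tangency of A1 to LA means the radius ML is perpendicular to LA, so LA runs along (−sin 51°, cos 51°); with |LA| = 20.8, A = (-54.32, 30.15). Then |PA| = |A − P| = 62.13.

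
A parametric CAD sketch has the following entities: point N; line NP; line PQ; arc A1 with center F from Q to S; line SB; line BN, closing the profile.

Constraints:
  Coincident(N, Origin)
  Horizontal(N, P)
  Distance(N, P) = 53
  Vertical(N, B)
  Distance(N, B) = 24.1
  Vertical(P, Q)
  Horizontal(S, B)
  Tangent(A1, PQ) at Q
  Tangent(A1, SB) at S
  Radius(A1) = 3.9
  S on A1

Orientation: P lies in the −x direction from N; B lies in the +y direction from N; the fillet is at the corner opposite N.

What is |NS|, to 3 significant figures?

54.7

N is at the origin; NP is horizontal with |NP| = 53.0 and P on the −x side, so P = (-53.0, 0.00). N and B share the same x with |NB| = 24.1 and B on the +y side, so B = (0.00, 24.1). The virtual corner opposite N is at (-53.0, 24.1). A1 meets PQ tangentially, so FQ is at right angles to PQ and since A1 is tangent to SB there, FS ⟂ SB, with radius 3.9, so the center F sits 3.9 in from both sides at F = (-49.1, 20.2). That places the tangent points at Q = (-53.0, 20.2) on PQ and S = (-49.1, 24.1) on SB. Then |NS| = |S − N| = 54.7.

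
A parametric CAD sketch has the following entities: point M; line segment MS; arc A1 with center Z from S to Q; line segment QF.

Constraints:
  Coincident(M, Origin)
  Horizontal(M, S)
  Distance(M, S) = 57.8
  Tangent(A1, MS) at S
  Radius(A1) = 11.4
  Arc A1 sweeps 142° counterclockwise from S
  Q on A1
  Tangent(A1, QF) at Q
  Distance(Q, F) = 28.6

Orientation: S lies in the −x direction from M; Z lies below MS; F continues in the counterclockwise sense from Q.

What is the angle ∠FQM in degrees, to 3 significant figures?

55.5°

On A1, S sits at bearing 90° from Z; a 142° counterclockwise sweep puts Q at bearing 232°, so Q = Z + 11.4·(cos 232°, sin 232°) = (-64.8, -20.4). Since A1 is tangent to QF there, ZQ ⟂ QF, so QF runs along (−sin 232°, cos 232°); with |QF| = 28.6, F = (-42.3, -38.0). Then cos ∠FQM = QF·QM / (|QF||QM|), giving 55.5°.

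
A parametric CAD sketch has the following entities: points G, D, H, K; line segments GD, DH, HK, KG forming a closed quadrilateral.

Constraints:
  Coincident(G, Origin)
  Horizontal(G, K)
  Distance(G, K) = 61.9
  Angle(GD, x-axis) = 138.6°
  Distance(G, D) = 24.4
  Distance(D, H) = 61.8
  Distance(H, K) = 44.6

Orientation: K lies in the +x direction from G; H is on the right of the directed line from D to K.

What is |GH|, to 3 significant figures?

37.4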